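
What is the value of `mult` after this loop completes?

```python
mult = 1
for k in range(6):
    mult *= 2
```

2^6 = 64
`mult` takes the values: 1 → 2 → 4 → 8 → 16 → 32 → 64

Answer: 64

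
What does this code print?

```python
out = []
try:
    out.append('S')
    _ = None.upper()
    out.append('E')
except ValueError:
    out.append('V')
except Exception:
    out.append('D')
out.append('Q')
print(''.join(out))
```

Execution trace: 'S' (try body) → 'D' (except Exception) → 'Q' (after the try/except). Output: SDQ

Answer: SDQ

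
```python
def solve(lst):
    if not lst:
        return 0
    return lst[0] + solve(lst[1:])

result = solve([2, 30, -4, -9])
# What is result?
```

2 + 30 + (-4) + (-9) + 0 = 19

Answer: 19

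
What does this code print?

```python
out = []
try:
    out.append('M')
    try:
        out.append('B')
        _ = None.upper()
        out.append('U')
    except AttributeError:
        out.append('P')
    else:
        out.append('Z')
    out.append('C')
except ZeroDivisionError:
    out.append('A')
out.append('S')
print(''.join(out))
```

Execution trace: 'M' (try body) → 'B' (inner try body) → 'P' (inner except AttributeError) → 'C' (try body, no exception) → 'S' (after the try/except). Output: MBPCS

Answer: MBPCS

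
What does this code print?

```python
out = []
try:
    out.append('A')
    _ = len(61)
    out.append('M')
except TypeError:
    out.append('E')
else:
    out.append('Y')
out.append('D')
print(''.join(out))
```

Execution trace: 'A' (try body) → 'E' (except TypeError) → 'D' (after the try/except). Output: AED

Answer: AED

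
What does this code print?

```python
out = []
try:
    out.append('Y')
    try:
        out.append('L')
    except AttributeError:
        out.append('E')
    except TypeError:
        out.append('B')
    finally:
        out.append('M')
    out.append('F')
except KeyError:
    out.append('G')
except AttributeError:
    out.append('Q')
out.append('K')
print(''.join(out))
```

Execution trace: 'Y' (try body) → 'L' (inner try body, no exception) → 'M' (inner finally) → 'F' (try body, no exception) → 'K' (after the try/except). Output: YLMFK

Answer: YLMFK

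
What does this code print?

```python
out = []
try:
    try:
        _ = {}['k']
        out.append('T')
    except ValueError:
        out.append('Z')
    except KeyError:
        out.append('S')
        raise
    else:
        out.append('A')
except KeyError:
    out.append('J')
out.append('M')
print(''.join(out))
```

Execution trace: 'S' (inner except KeyError) → 'J' (outer except KeyError) → 'M' (after the try/except). Output: SJM

Answer: SJM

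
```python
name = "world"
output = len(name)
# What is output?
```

Trace:
`name = "world"` → name = 'world'
`output = len(name)` → output = 5
So output = 5

Answer: 5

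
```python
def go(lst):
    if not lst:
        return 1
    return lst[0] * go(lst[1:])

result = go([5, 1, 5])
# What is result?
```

Product over [5, 1, 5] = 5 * 1 * 5 = 25

Answer: 25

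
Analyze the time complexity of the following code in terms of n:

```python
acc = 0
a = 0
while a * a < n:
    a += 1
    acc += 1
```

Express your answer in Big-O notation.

Each loop level contributes: √n. Multiplying the contributions gives O(√n).

Answer: O(√n)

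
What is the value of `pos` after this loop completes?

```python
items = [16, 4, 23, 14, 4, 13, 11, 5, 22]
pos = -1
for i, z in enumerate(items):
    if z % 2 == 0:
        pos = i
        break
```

First even number index in [16, 4, 23, 14, 4, 13, 11, 5, 22]
`pos` takes the values: -1 → 0

Answer: 0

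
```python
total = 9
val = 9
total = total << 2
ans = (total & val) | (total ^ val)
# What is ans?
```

Trace:
`total = 9` → total = 9
`val = 9` → val = 9
`total = total << 2` → total = 36
`ans = (total & val) | (total ^ val)` → ans = 45
So ans = 45

Answer: 45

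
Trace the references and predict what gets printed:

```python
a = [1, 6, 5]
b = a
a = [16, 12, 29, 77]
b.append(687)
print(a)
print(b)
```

Key concept: rebinding vs mutation: a is rebound to a new list, b still points at the original.
Step by step:
`a = [1, 6, 5]` → a = [1, 6, 5]
`b = a` → b = [1, 6, 5] (same object as a)
`a = [16, 12, 29, 77]` → a = [16, 12, 29, 77]
`b.append(687)` → b = [1, 6, 5, 687]
`print(a)` → prints [16, 12, 29, 77]
`print(b)` → prints [1, 6, 5, 687]

Answer:
[16, 12, 29, 77]
[1, 6, 5, 687]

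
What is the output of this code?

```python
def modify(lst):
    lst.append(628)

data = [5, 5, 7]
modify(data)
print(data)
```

Key concept: function modifies passed list.
Step by step:
`data = [5, 5, 7]` → data = [5, 5, 7]
`modify(data)` → data = [5, 5, 7, 628]
`print(data)` → prints [5, 5, 7, 628]

Answer: [5, 5, 7, 628]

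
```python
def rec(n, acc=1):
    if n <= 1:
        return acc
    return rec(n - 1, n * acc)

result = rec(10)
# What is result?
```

Accumulator trace (n, acc): (10, 1) -> (9, 10) -> (8, 90) -> (7, 720) -> (6, 5040) -> (5, 30240) -> (4, 151200) -> (3, 604800) -> (2, 1814400) -> (1, 3628800) -> return 3628800

Answer: 3628800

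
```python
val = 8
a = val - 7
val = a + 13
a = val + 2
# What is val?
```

Trace:
`val = 8` → val = 8
`a = val - 7` → a = 1
`val = a + 13` → val = 14
`a = val + 2` → a = 16
So val = 14

Answer: 14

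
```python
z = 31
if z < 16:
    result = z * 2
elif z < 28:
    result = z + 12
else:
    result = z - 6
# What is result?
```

Trace:
`z = 31` → z = 31
`if z < 16: ...` → z < 16 is False, z < 28 is False, take else branch → result = 25
So result = 25

Answer: 25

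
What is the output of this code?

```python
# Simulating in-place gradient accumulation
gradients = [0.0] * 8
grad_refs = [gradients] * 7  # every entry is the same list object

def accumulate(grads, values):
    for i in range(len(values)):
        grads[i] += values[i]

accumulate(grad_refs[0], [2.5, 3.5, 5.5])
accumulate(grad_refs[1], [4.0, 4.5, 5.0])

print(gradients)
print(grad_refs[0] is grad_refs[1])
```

Key concept: gradient accumulation aliasing.
Step by step:
`gradients = [0.0] * 8` → gradients = [0.0, 0.0, 0.0, 0.0, 0.0, 0.0, 0.0, 0.0]
`grad_refs = [gradients] * 7` → grad_refs = [[0.0, 0.0, 0.0, 0.0, 0.0, 0.0, 0.0, 0.0], [0.0, 0.0, 0.0, 0.0, 0.0, 0.0, 0.0, 0.0], [0.0, 0.0, 0.0, 0.0, 0.0, 0.0, 0.0, 0.0], [0.0, 0.0, 0.0, 0.0, 0.0, 0.0, 0.0, 0.0], [0.0, 0.0, 0.0, 0.0, 0.0, 0.0, 0.0, 0.0], [0.0, 0.0, 0.0, 0.0, 0.0, 0.0, 0.0, 0.0], [0.0, 0.0, 0.0, 0.0, 0.0, 0.0, 0.0, 0.0]]
`accumulate(grad_refs[0], [2.5, 3.5, 5.5])` → gradients = [2.5, 3.5, 5.5, 0.0, 0.0, 0.0, 0.0, 0.0]; grad_refs = [[2.5, 3.5, 5.5, 0.0, 0.0, 0.0, 0.0, 0.0], [2.5, 3.5, 5.5, 0.0, 0.0, 0.0, 0.0, 0.0], [2.5, 3.5, 5.5, 0.0, 0.0, 0.0, 0.0, 0.0], [2.5, 3.5, 5.5, 0.0, 0.0, 0.0, 0.0, 0.0], [2.5, 3.5, 5.5, 0.0, 0.0, 0.0, 0.0, 0.0], [2.5, 3.5, 5.5, 0.0, 0.0, 0.0, 0.0, 0.0], [2.5, 3.5, 5.5, 0.0, 0.0, 0.0, 0.0, 0.0]]
`accumulate(grad_refs[1], [4.0, 4.5, 5.0])` → gradients = [6.5, 8.0, 10.5, 0.0, 0.0, 0.0, 0.0, 0.0]; grad_refs = [[6.5, 8.0, 10.5, 0.0, 0.0, 0.0, 0.0, 0.0], [6.5, 8.0, 10.5, 0.0, 0.0, 0.0, 0.0, 0.0], [6.5, 8.0, 10.5, 0.0, 0.0, 0.0, 0.0, 0.0], [6.5, 8.0, 10.5, 0.0, 0.0, 0.0, 0.0, 0.0], [6.5, 8.0, 10.5, 0.0, 0.0, 0.0, 0.0, 0.0], [6.5, 8.0, 10.5, 0.0, 0.0, 0.0, 0.0, 0.0], [6.5, 8.0, 10.5, 0.0, 0.0, 0.0, 0.0, 0.0]]
`print(gradients)` → prints [6.5, 8.0, 10.5, 0.0, 0.0, 0.0, 0.0, 0.0]
`print(grad_refs[0] is grad_refs[1])` → prints True

Answer:
[6.5, 8.0, 10.5, 0.0, 0.0, 0.0, 0.0, 0.0]
True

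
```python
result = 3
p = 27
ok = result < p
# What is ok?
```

Trace:
`result = 3` → result = 3
`p = 27` → p = 27
`ok = result < p` → ok = True
So ok = True

Answer: True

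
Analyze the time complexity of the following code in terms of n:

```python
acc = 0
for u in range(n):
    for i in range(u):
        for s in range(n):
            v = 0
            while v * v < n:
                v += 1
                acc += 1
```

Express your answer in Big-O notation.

Each loop level contributes: n × n × n × √n. Multiplying the contributions gives O(n^3√n).

Answer: O(n^3√n)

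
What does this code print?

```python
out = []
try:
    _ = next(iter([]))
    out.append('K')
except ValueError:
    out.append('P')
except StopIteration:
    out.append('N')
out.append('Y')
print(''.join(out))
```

Execution trace: 'N' (except StopIteration) → 'Y' (after the try/except). Output: NY

Answer: NY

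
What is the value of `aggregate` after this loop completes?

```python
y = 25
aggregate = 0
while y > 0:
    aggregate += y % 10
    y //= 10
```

Sum digits of 25
`aggregate` takes the values: 0 → 5 → 7

Answer: 7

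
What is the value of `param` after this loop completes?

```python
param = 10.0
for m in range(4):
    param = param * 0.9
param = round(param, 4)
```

Exponential decay: 10.0 * 0.9^4
`param` takes the values: 10.0 → 9.0 → 8.1 → 7.29 → 6.561

Answer: 6.561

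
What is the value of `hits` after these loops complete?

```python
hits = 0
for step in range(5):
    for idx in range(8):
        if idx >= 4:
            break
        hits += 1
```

Inner breaks at 4, outer runs 5 times
`hits` takes the values: 0 → 1 → 2 → 3 → 4 → 5 → 6 → 7 → 8 → 9 → 10 → 11 → 12 → 13 → 14 → 15 → 16 → 17 → 18 → 19 → 20

Answer: 20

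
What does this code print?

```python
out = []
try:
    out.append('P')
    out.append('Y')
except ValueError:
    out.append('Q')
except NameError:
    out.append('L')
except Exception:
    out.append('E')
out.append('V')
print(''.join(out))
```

Execution trace: 'P' (try body) → 'Y' (try body, no exception) → 'V' (after the try/except). Output: PYV

Answer: PYV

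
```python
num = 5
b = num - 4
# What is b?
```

Trace:
`num = 5` → num = 5
`b = num - 4` → b = 1
So b = 1

Answer: 1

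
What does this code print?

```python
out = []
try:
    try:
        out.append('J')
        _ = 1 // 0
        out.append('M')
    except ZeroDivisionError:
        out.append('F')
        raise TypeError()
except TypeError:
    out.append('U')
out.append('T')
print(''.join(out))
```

Execution trace: 'J' (inner try body) → 'F' (inner except ZeroDivisionError) → 'U' (outer except TypeError) → 'T' (after the try/except). Output: JFUT

Answer: JFUT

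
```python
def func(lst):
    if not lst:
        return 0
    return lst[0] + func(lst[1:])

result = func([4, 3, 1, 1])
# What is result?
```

4 + 3 + 1 + 1 + 0 = 9

Answer: 9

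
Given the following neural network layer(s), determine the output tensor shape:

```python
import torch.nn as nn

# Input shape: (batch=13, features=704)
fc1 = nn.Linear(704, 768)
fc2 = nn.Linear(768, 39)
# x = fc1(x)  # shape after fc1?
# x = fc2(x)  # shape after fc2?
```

Input: (13, 704) -> after fc1: (13, 768) -> Output: (13, 39)

Answer: (13, 39)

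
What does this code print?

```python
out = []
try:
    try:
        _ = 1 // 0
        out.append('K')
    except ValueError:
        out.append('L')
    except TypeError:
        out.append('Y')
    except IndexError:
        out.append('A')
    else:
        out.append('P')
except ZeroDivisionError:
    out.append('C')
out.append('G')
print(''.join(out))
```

Execution trace: 'C' (outer except ZeroDivisionError) → 'G' (after the try/except). Output: CG

Answer: CG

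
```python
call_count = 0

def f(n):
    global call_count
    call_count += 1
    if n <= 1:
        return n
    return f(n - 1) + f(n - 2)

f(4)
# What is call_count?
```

Calls(n) = 1 + Calls(n-1) + Calls(n-2); Calls(0)=Calls(1)=1. For n=4 this gives 9.

Answer: 9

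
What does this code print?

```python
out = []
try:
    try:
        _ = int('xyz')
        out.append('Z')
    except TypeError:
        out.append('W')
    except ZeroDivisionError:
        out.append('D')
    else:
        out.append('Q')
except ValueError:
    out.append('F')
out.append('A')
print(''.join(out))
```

Execution trace: 'F' (outer except ValueError) → 'A' (after the try/except). Output: FA

Answer: FA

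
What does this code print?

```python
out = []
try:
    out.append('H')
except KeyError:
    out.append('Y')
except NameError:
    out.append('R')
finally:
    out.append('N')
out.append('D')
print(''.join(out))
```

Execution trace: 'H' (try body, no exception) → 'N' (finally) → 'D' (after the try/except). Output: HND

Answer: HND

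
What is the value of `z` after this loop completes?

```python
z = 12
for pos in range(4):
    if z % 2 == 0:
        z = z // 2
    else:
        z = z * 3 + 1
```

Collatz-style transformation from 12
`z` takes the values: 12 → 6 → 3 → 10 → 5

Answer: 5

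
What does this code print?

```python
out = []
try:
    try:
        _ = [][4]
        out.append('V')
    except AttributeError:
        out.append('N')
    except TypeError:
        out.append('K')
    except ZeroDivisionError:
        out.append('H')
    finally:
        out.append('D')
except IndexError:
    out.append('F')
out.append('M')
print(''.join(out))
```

Execution trace: 'D' (finally) → 'F' (outer except IndexError) → 'M' (after the try/except). Output: DFM

Answer: DFM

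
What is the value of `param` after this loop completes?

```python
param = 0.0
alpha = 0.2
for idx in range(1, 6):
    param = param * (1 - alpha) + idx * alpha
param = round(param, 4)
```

Moving average with lr=0.2
`param` takes the values: 0.0 → 0.2 → 0.56 → 1.048 → 1.6384 → 2.31072 → 2.3107

Answer: 2.3107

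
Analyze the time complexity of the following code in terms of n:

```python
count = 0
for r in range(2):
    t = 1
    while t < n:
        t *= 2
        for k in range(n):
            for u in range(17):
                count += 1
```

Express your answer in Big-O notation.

Each loop level contributes: 1 × log n × n × 1. Multiplying the contributions gives O(n log n).

Answer: O(n log n)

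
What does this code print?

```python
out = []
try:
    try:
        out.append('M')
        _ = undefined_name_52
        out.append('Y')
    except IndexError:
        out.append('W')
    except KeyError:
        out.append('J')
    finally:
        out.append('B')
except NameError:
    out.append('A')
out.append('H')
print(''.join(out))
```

Execution trace: 'M' (inner try body) → 'B' (inner finally) → 'A' (outer except NameError) → 'H' (after the try/except). Output: MBAH

Answer: MBAH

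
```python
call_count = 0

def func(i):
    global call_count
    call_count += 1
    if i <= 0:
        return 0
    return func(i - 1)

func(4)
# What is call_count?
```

Linear recursion stepping by 1: 5 calls from i=4 down to ≤0.

Answer: 5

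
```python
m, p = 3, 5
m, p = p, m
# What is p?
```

Trace:
`m, p = 3, 5` → m = 3; p = 5
`m, p = p, m` → m = 5; p = 3
So p = 3

Answer: 3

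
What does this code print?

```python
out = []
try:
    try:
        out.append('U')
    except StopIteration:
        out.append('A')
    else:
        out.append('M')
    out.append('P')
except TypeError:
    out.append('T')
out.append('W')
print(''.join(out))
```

Execution trace: 'U' (inner try body, no exception) → 'M' (inner else) → 'P' (try body, no exception) → 'W' (after the try/except). Output: UMPW

Answer: UMPW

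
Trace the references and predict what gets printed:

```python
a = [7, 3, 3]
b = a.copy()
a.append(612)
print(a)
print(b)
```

Key concept: list.copy() creates independent copy.
Step by step:
`a = [7, 3, 3]` → a = [7, 3, 3]
`b = a.copy()` → b = [7, 3, 3]
`a.append(612)` → a = [7, 3, 3, 612]
`print(a)` → prints [7, 3, 3, 612]
`print(b)` → prints [7, 3, 3]

Answer:
[7, 3, 3, 612]
[7, 3, 3]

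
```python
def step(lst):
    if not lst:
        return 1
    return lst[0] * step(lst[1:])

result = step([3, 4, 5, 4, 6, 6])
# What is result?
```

Product over [3, 4, 5, 4, 6, 6] = 3 * 4 * 5 * 4 * 6 * 6 = 8640

Answer: 8640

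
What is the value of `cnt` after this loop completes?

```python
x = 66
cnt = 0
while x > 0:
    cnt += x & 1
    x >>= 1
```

Count set bits in 66 (binary: 0b1000010)
`cnt` takes the values: 0 → 1 → 2

Answer: 2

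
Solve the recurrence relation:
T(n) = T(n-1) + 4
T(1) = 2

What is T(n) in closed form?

Unrolling: T(n) = T(1) + 4·(n-1) = 2 + 4(n-1) = 4n - 2.

Answer: T(n) = 4n - 2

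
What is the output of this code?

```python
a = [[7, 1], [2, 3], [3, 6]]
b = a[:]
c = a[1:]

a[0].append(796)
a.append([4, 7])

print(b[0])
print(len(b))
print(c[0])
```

Key concept: slice with nested mutation.
Step by step:
`a = [[7, 1], [2, 3], [3, 6]]` → a = [[7, 1], [2, 3], [3, 6]]
`b = a[:]` → b = [[7, 1], [2, 3], [3, 6]]
`c = a[1:]` → c = [[2, 3], [3, 6]]
`a[0].append(796)` → a = [[7, 1, 796], [2, 3], [3, 6]]; b = [[7, 1, 796], [2, 3], [3, 6]]
`a.append([4, 7])` → a = [[7, 1, 796], [2, 3], [3, 6], [4, 7]]
`print(b[0])` → prints [7, 1, 796]
`print(len(b))` → prints 3
`print(c[0])` → prints [2, 3]

Answer:
[7, 1, 796]
3
[2, 3]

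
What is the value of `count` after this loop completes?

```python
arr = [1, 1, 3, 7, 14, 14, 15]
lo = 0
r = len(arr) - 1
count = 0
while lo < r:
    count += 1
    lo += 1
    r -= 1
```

Iterations until pointers meet (list length 7)
`count` takes the values: 0 → 1 → 2 → 3

Answer: 3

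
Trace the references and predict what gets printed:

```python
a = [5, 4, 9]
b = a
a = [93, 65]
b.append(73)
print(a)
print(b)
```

Key concept: rebinding vs mutation: a is rebound to a new list, b still points at the original.
Step by step:
`a = [5, 4, 9]` → a = [5, 4, 9]
`b = a` → b = [5, 4, 9] (same object as a)
`a = [93, 65]` → a = [93, 65]
`b.append(73)` → b = [5, 4, 9, 73]
`print(a)` → prints [93, 65]
`print(b)` → prints [5, 4, 9, 73]

Answer:
[93, 65]
[5, 4, 9, 73]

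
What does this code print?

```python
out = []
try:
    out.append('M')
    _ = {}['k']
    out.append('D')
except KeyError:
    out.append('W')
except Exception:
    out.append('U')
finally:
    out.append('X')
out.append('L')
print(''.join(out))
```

Execution trace: 'M' (try body) → 'W' (except KeyError) → 'X' (finally) → 'L' (after the try/except). Output: MWXL

Answer: MWXL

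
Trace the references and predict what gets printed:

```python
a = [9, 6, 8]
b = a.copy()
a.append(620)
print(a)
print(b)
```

Key concept: list.copy() creates independent copy.
Step by step:
`a = [9, 6, 8]` → a = [9, 6, 8]
`b = a.copy()` → b = [9, 6, 8]
`a.append(620)` → a = [9, 6, 8, 620]
`print(a)` → prints [9, 6, 8, 620]
`print(b)` → prints [9, 6, 8]

Answer:
[9, 6, 8, 620]
[9, 6, 8]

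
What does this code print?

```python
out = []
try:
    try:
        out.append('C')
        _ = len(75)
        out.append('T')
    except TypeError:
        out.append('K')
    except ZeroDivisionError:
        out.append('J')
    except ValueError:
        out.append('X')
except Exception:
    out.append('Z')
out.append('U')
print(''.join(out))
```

Execution trace: 'C' (inner try body) → 'K' (inner except TypeError) → 'U' (after the try/except). Output: CKU

Answer: CKU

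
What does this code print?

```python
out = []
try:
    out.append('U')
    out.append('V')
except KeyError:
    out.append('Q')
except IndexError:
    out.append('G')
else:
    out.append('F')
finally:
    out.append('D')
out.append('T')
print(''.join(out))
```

Execution trace: 'U' (try body) → 'V' (try body, no exception) → 'F' (else) → 'D' (finally) → 'T' (after the try/except). Output: UVFDT

Answer: UVFDT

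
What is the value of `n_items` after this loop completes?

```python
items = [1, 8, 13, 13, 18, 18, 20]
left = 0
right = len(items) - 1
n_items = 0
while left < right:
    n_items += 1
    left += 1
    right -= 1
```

Iterations until pointers meet (list length 7)
`n_items` takes the values: 0 → 1 → 2 → 3

Answer: 3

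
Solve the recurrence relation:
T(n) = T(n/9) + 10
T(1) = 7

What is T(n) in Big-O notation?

Each step divides n by 9 and adds 10. After log_9(n) steps we reach T(1)=7. So T(n) = 10·log_9(n) + 7 = O(log n).

Answer: O(log n)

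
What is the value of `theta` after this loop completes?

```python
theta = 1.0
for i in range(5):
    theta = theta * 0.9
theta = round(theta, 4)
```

Exponential decay: 1.0 * 0.9^5
`theta` takes the values: 1.0 → 0.9 → 0.81 → 0.729 → 0.6561 → 0.59049 → 0.5905

Answer: 0.5905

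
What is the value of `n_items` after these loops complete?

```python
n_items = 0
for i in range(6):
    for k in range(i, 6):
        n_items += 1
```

Upper triangle: 6 + 5 + ... + 1
`n_items` takes the values: 0 → 1 → 2 → 3 → 4 → 5 → 6 → 7 → 8 → 9 → 10 → 11 → 12 → 13 → 14 → 15 → 16 → 17 → 18 → 19 → 20 → 21

Answer: 21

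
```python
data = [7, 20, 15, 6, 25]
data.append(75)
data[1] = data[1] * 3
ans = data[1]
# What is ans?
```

Trace:
`data = [7, 20, 15, 6, 25]` → data = [7, 20, 15, 6, 25]
`data.append(75)` → data = [7, 20, 15, 6, 25, 75]
`data[1] = data[1] * 3` → data = [7, 60, 15, 6, 25, 75]
`ans = data[1]` → ans = 60
So ans = 60

Answer: 60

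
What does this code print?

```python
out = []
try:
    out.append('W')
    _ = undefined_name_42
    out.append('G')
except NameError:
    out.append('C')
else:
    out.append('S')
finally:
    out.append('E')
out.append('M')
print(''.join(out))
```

Execution trace: 'W' (try body) → 'C' (except NameError) → 'E' (finally) → 'M' (after the try/except). Output: WCEM

Answer: WCEM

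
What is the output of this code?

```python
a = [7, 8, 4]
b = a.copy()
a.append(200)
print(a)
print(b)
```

Key concept: list.copy() creates independent copy.
Step by step:
`a = [7, 8, 4]` → a = [7, 8, 4]
`b = a.copy()` → b = [7, 8, 4]
`a.append(200)` → a = [7, 8, 4, 200]
`print(a)` → prints [7, 8, 4, 200]
`print(b)` → prints [7, 8, 4]

Answer:
[7, 8, 4, 200]
[7, 8, 4]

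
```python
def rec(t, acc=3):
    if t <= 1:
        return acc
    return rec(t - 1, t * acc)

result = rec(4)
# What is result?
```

Accumulator trace (n, acc): (4, 3) -> (3, 12) -> (2, 36) -> (1, 72) -> return 72

Answer: 72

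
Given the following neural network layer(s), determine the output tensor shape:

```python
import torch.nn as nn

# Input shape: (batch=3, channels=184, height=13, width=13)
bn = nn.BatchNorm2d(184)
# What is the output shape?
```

Input: (3, 184, 13, 13) -> Output: (3, 184, 13, 13)

Answer: (3, 184, 13, 13)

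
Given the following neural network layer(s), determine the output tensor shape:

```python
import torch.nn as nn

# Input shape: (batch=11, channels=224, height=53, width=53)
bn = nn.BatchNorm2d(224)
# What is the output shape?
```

Input: (11, 224, 53, 53) -> Output: (11, 224, 53, 53)

Answer: (11, 224, 53, 53)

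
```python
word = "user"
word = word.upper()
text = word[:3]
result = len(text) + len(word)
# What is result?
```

Trace:
`word = "user"` → word = 'user'
`word = word.upper()` → word = 'USER'
`text = word[:3]` → text = 'USE'
`result = len(text) + len(word)` → result = 7
So result = 7

Answer: 7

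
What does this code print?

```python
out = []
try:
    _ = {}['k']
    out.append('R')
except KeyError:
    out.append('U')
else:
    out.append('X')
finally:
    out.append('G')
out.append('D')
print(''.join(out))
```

Execution trace: 'U' (except KeyError) → 'G' (finally) → 'D' (after the try/except). Output: UGD

Answer: UGD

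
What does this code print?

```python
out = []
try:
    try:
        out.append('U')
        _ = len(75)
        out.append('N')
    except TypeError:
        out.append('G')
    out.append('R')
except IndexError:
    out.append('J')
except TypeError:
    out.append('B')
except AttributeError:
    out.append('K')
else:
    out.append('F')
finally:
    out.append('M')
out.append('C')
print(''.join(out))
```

Execution trace: 'U' (inner try body) → 'G' (inner except TypeError) → 'R' (try body, no exception) → 'F' (else) → 'M' (finally) → 'C' (after the try/except). Output: UGRFMC

Answer: UGRFMC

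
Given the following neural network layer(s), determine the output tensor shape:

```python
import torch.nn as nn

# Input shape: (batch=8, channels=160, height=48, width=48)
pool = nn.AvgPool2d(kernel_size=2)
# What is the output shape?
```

Input: (8, 160, 48, 48) -> Output: (8, 160, 24, 24)

Answer: (8, 160, 24, 24)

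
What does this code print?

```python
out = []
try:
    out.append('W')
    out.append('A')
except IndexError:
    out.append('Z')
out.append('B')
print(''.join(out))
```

Execution trace: 'W' (try body) → 'A' (try body, no exception) → 'B' (after the try/except). Output: WAB

Answer: WAB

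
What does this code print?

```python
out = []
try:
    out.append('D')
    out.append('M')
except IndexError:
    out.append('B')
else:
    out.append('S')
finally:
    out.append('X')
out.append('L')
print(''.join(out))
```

Execution trace: 'D' (try body) → 'M' (try body, no exception) → 'S' (else) → 'X' (finally) → 'L' (after the try/except). Output: DMSXL

Answer: DMSXL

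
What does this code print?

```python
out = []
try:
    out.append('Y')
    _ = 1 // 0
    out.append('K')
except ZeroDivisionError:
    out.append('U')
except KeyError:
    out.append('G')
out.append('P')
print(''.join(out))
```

Execution trace: 'Y' (try body) → 'U' (except ZeroDivisionError) → 'P' (after the try/except). Output: YUP

Answer: YUP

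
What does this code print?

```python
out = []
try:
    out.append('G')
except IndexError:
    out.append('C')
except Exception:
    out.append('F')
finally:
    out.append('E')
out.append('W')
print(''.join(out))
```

Execution trace: 'G' (try body, no exception) → 'E' (finally) → 'W' (after the try/except). Output: GEW

Answer: GEW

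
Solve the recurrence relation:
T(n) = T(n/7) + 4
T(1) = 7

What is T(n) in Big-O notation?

Each step divides n by 7 and adds 4. After log_7(n) steps we reach T(1)=7. So T(n) = 4·log_7(n) + 7 = O(log n).

Answer: O(log n)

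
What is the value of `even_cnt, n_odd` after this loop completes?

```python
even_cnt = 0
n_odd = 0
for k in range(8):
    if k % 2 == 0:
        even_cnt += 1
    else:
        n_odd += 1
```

Count evens and odds in range(8)
`even_cnt, n_odd` takes the values: (0, 0) → (1, 0) → (1, 1) → (2, 1) → (2, 2) → (3, 2) → (3, 3) → (4, 3) → (4, 4)

Answer: 4, 4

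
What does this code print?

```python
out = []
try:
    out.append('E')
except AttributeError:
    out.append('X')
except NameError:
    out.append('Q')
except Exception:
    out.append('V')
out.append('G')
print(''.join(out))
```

Execution trace: 'E' (try body, no exception) → 'G' (after the try/except). Output: EG

Answer: EG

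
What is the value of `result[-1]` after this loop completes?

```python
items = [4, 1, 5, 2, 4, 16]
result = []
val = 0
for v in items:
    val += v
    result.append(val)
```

Cumulative sum ends at 32
`result` takes the values: [] → [4] → [4, 5] → [4, 5, 10] → [4, 5, 10, 12] → [4, 5, 10, 12, 16] → [4, 5, 10, 12, 16, 32]
So `result[-1]` = 32

Answer: 32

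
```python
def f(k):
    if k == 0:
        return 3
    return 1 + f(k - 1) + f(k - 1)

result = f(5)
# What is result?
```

f(k) = 1 + 2·f(k-1), f(0)=3. Closed form: (3+1)·2^5 - 1 = 127.

Answer: 127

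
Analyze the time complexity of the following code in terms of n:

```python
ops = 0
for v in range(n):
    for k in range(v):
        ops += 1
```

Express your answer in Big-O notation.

Each loop level contributes: n × n. Multiplying the contributions gives O(n^2).

Answer: O(n^2)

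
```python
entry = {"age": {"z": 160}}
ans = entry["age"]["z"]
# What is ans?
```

Trace:
`entry = {"age": {"z": 160}}` → entry = {'age': {'z': 160}}
`ans = entry["age"]["z"]` → ans = 160
So ans = 160

Answer: 160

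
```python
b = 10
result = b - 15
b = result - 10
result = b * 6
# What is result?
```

Trace:
`b = 10` → b = 10
`result = b - 15` → result = -5
`b = result - 10` → b = -15
`result = b * 6` → result = -90
So result = -90

Answer: -90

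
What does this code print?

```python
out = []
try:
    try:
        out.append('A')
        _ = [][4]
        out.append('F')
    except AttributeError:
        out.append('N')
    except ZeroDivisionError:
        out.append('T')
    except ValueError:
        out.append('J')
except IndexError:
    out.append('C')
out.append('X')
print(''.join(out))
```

Execution trace: 'A' (try body) → 'C' (outer except IndexError) → 'X' (after the try/except). Output: ACX

Answer: ACX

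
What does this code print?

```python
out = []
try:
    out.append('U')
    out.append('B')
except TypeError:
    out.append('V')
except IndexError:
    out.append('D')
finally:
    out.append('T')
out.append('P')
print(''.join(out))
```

Execution trace: 'U' (try body) → 'B' (try body, no exception) → 'T' (finally) → 'P' (after the try/except). Output: UBTP

Answer: UBTP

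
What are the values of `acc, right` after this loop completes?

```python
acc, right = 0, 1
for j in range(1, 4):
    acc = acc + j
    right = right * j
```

Sum and factorial of 1 to 3
`acc, right` takes the values: (0, 1) → (1, 1) → (3, 1) → (3, 2) → (6, 2) → (6, 6)

Answer: 6, 6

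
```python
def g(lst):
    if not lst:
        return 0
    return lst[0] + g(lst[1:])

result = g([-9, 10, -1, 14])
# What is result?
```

(-9) + 10 + (-1) + 14 + 0 = 14

Answer: 14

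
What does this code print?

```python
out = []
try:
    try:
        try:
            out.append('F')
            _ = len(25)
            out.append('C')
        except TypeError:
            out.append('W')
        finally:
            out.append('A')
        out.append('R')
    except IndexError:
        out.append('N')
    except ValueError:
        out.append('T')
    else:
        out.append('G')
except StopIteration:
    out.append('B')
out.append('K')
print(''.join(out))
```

Execution trace: 'F' (inner try body) → 'W' (inner except TypeError) → 'A' (inner finally) → 'R' (try body, no exception) → 'G' (else) → 'K' (after the try/except). Output: FWARGK

Answer: FWARGK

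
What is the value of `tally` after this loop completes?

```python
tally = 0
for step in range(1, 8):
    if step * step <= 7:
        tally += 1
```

Count numbers where step² ≤ 7
`tally` takes the values: 0 → 1 → 2

Answer: 2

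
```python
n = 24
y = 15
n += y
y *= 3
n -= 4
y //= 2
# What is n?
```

Trace:
`n = 24` → n = 24
`y = 15` → y = 15
`n += y` → n = 39
`y *= 3` → y = 45
`n -= 4` → n = 35
`y //= 2` → y = 22
So n = 35

Answer: 35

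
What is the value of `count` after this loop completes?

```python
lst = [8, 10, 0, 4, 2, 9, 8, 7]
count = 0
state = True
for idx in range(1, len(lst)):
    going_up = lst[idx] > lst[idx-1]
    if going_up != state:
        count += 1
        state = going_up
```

Count direction changes in [8, 10, 0, 4, 2, 9, 8, 7]
`count` takes the values: 0 → 1 → 2 → 3 → 4 → 5

Answer: 5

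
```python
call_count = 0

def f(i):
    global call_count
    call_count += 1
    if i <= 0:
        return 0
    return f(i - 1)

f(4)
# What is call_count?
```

Linear recursion stepping by 1: 5 calls from i=4 down to ≤0.

Answer: 5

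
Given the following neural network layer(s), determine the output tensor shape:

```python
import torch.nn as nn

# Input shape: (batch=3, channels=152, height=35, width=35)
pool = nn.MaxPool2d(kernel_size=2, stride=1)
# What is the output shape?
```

Input: (3, 152, 35, 35) -> Output: (3, 152, 34, 34)

Answer: (3, 152, 34, 34)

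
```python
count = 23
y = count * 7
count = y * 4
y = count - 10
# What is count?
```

Trace:
`count = 23` → count = 23
`y = count * 7` → y = 161
`count = y * 4` → count = 644
`y = count - 10` → y = 634
So count = 644

Answer: 644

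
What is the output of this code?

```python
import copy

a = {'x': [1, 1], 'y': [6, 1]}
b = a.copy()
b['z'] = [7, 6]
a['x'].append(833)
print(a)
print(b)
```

Key concept: shallow copy of dict with mutable values.
Step by step:
`a = {'x': [1, 1], 'y': [6, 1]}` → a = {'x': [1, 1], 'y': [6, 1]}
`b = a.copy()` → b = {'x': [1, 1], 'y': [6, 1]}
`b['z'] = [7, 6]` → b = {'x': [1, 1], 'y': [6, 1], 'z': [7, 6]}
`a['x'].append(833)` → a = {'x': [1, 1, 833], 'y': [6, 1]}; b = {'x': [1, 1, 833], 'y': [6, 1], 'z': [7, 6]}
`print(a)` → prints {'x': [1, 1, 833], 'y': [6, 1]}
`print(b)` → prints {'x': [1, 1, 833], 'y': [6, 1], 'z': [7, 6]}

Answer:
{'x': [1, 1, 833], 'y': [6, 1]}
{'x': [1, 1, 833], 'y': [6, 1], 'z': [7, 6]}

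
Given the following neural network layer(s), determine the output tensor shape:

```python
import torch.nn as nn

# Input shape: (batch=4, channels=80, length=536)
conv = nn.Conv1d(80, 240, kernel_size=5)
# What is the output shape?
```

Input: (4, 80, 536) -> Output: (4, 240, 532)

Answer: (4, 240, 532)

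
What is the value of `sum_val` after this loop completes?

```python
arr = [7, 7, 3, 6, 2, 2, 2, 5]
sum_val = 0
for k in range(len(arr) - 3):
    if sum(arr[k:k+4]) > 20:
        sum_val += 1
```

Count windows with sum > 20
`sum_val` takes the values: 0 → 1

Answer: 1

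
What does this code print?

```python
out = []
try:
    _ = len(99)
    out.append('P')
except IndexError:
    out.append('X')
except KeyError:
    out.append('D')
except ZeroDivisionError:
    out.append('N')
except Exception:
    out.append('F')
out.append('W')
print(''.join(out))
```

Execution trace: 'F' (except Exception) → 'W' (after the try/except). Output: FW

Answer: FW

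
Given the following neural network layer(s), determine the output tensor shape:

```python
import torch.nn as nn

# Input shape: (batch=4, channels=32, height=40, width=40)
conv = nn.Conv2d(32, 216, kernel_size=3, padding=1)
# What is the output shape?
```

Input: (4, 32, 40, 40) -> Output: (4, 216, 40, 40)

Answer: (4, 216, 40, 40)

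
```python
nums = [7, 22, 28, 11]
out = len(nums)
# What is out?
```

Trace:
`nums = [7, 22, 28, 11]` → nums = [7, 22, 28, 11]
`out = len(nums)` → out = 4
So out = 4

Answer: 4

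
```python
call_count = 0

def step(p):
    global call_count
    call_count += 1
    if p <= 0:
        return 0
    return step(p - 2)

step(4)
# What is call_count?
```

Linear recursion stepping by 2: 3 calls from p=4 down to ≤0.

Answer: 3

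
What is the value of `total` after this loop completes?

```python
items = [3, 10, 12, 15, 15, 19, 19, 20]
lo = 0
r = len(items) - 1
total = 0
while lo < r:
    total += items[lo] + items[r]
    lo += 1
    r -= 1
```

Sum of pairs from ends
`total` takes the values: 0 → 23 → 52 → 83 → 113

Answer: 113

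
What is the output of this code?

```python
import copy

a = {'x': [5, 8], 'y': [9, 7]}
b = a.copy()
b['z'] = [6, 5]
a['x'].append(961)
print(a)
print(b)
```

Key concept: shallow copy of dict with mutable values.
Step by step:
`a = {'x': [5, 8], 'y': [9, 7]}` → a = {'x': [5, 8], 'y': [9, 7]}
`b = a.copy()` → b = {'x': [5, 8], 'y': [9, 7]}
`b['z'] = [6, 5]` → b = {'x': [5, 8], 'y': [9, 7], 'z': [6, 5]}
`a['x'].append(961)` → a = {'x': [5, 8, 961], 'y': [9, 7]}; b = {'x': [5, 8, 961], 'y': [9, 7], 'z': [6, 5]}
`print(a)` → prints {'x': [5, 8, 961], 'y': [9, 7]}
`print(b)` → prints {'x': [5, 8, 961], 'y': [9, 7], 'z': [6, 5]}

Answer:
{'x': [5, 8, 961], 'y': [9, 7]}
{'x': [5, 8, 961], 'y': [9, 7], 'z': [6, 5]}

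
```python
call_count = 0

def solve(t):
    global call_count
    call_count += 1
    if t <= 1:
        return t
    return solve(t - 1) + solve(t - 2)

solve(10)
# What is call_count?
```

Calls(t) = 1 + Calls(t-1) + Calls(t-2); Calls(0)=Calls(1)=1. For t=10 this gives 177.

Answer: 177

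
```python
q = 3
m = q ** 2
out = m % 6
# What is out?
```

Trace:
`q = 3` → q = 3
`m = q ** 2` → m = 9
`out = m % 6` → out = 3
So out = 3

Answer: 3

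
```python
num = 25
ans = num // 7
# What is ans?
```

Trace:
`num = 25` → num = 25
`ans = num // 7` → ans = 3
So ans = 3

Answer: 3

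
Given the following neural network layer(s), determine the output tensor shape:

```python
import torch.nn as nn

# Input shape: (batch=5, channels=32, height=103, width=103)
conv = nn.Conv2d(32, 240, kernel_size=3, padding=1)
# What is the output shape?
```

Input: (5, 32, 103, 103) -> Output: (5, 240, 103, 103)

Answer: (5, 240, 103, 103)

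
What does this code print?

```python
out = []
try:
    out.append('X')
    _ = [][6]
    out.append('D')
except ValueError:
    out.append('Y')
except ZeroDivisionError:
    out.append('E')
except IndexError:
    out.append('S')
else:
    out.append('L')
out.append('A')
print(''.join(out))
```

Execution trace: 'X' (try body) → 'S' (except IndexError) → 'A' (after the try/except). Output: XSA

Answer: XSA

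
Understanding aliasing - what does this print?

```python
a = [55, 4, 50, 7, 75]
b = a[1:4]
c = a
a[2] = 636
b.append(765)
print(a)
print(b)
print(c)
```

Key concept: slice vs alias.
Step by step:
`a = [55, 4, 50, 7, 75]` → a = [55, 4, 50, 7, 75]
`b = a[1:4]` → b = [4, 50, 7]
`c = a` → c = [55, 4, 50, 7, 75] (same object as a)
`a[2] = 636` → a = [55, 4, 636, 7, 75] (same object as c); c = [55, 4, 636, 7, 75] (same object as a)
`b.append(765)` → b = [4, 50, 7, 765]
`print(a)` → prints [55, 4, 636, 7, 75]
`print(b)` → prints [4, 50, 7, 765]
`print(c)` → prints [55, 4, 636, 7, 75]

Answer:
[55, 4, 636, 7, 75]
[4, 50, 7, 765]
[55, 4, 636, 7, 75]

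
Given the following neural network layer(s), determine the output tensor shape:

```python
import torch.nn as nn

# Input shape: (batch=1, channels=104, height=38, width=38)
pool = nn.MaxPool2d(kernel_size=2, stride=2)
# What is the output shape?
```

Input: (1, 104, 38, 38) -> Output: (1, 104, 19, 19)

Answer: (1, 104, 19, 19)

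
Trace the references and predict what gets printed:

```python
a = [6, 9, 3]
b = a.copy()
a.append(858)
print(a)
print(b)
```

Key concept: list.copy() creates independent copy.
Step by step:
`a = [6, 9, 3]` → a = [6, 9, 3]
`b = a.copy()` → b = [6, 9, 3]
`a.append(858)` → a = [6, 9, 3, 858]
`print(a)` → prints [6, 9, 3, 858]
`print(b)` → prints [6, 9, 3]

Answer:
[6, 9, 3, 858]
[6, 9, 3]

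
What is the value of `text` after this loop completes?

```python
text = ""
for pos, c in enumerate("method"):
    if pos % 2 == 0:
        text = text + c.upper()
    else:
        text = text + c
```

Uppercase even positions in 'method'
`text` takes the values: "" → "M" → "Me" → "MeT" → "MeTh" → "MeThO" → "MeThOd"

Answer: "MeThOd"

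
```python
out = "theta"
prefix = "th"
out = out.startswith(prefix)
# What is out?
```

Trace:
`out = "theta"` → out = 'theta'
`prefix = "th"` → prefix = 'th'
`out = out.startswith(prefix)` → out = True
So out = True

Answer: True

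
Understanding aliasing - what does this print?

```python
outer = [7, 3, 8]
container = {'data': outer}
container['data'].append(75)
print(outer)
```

Key concept: dict holds reference to list.
Step by step:
`outer = [7, 3, 8]` → outer = [7, 3, 8]
`container = {'data': outer}` → container = {'data': [7, 3, 8]}
`container['data'].append(75)` → outer = [7, 3, 8, 75]; container = {'data': [7, 3, 8, 75]}
`print(outer)` → prints [7, 3, 8, 75]

Answer: [7, 3, 8, 75]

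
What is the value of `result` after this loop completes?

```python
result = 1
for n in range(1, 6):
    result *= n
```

5! = 120
`result` takes the values: 1 → 2 → 6 → 24 → 120

Answer: 120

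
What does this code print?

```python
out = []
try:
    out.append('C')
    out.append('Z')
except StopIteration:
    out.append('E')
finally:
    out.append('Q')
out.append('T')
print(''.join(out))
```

Execution trace: 'C' (try body) → 'Z' (try body, no exception) → 'Q' (finally) → 'T' (after the try/except). Output: CZQT

Answer: CZQT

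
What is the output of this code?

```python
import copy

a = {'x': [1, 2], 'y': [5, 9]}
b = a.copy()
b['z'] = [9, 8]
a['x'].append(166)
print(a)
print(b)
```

Key concept: shallow copy of dict with mutable values.
Step by step:
`a = {'x': [1, 2], 'y': [5, 9]}` → a = {'x': [1, 2], 'y': [5, 9]}
`b = a.copy()` → b = {'x': [1, 2], 'y': [5, 9]}
`b['z'] = [9, 8]` → b = {'x': [1, 2], 'y': [5, 9], 'z': [9, 8]}
`a['x'].append(166)` → a = {'x': [1, 2, 166], 'y': [5, 9]}; b = {'x': [1, 2, 166], 'y': [5, 9], 'z': [9, 8]}
`print(a)` → prints {'x': [1, 2, 166], 'y': [5, 9]}
`print(b)` → prints {'x': [1, 2, 166], 'y': [5, 9], 'z': [9, 8]}

Answer:
{'x': [1, 2, 166], 'y': [5, 9]}
{'x': [1, 2, 166], 'y': [5, 9], 'z': [9, 8]}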